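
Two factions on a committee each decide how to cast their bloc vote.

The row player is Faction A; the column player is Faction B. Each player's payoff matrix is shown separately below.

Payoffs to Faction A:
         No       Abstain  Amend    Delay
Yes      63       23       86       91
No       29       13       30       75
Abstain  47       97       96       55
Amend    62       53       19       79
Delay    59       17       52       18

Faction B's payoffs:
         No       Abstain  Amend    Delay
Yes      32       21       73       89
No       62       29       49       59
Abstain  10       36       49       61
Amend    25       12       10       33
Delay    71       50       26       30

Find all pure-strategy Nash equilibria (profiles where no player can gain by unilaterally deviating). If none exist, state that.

Pure NE: (Yes, Delay)

For each strategy profile, look for a profitable unilateral deviation.
(Yes, No): Faction B can switch to Amend (32 → 73). Not NE.
(Yes, Abstain): Faction A can switch to Abstain (23 → 97). Not NE.
(Yes, Amend): Faction A can switch to Abstain (86 → 96). Not NE.
(Yes, Delay): Faction A gets 91, best alternative 79; Faction B gets 89, best alternative 73. No profitable deviation — NE.
(No, No): Faction A can switch to Yes (29 → 63). Not NE.
(No, Abstain): Faction A can switch to Yes (13 → 23). Not NE.
(No, Amend): Faction A can switch to Yes (30 → 86). Not NE.
(No, Delay): Faction A can switch to Yes (75 → 91). Not NE.
(Abstain, No): Faction A can switch to Yes (47 → 63). Not NE.
(Abstain, Abstain): Faction B can switch to Amend (36 → 49). Not NE.
(Abstain, Amend): Faction B can switch to Delay (49 → 61). Not NE.
(Abstain, Delay): Faction A can switch to Yes (55 → 91). Not NE.
(Amend, No): Faction A can switch to Yes (62 → 63). Not NE.
(The remaining 7 profiles each have a profitable deviation by the same check.)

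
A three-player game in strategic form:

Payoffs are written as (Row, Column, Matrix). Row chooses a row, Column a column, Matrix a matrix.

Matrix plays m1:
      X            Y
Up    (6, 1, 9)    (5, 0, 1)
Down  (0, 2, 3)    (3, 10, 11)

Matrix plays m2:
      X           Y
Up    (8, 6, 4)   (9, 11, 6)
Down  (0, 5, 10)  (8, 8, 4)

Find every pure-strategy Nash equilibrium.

Mark each player's best response to every combination of opponents' strategies; a profile where every player is best-responding is a pure Nash equilibrium.
Row against (X, m1): payoffs 6, 0 → best response Up.
Row against (X, m2): payoffs 8, 0 → best response Up.
Row against (Y, m1): payoffs 5, 3 → best response Up.
Row against (Y, m2): payoffs 9, 8 → best response Up.
Column against (Up, m1): payoffs 1, 0 → best response X.
Column against (Up, m2): payoffs 6, 11 → best response Y.
Column against (Down, m1): payoffs 2, 10 → best response Y.
Column against (Down, m2): payoffs 5, 8 → best response Y.
Matrix against (Up, X): payoffs 9, 4 → best response m1.
Matrix against (Up, Y): payoffs 1, 6 → best response m2.
Matrix against (Down, X): payoffs 3, 10 → best response m2.
Matrix against (Down, Y): payoffs 11, 4 → best response m1.
Mutual best responses: (Up, X, m1); (Up, Y, m2).

The pure Nash equilibria are (Up, X, m1), (Up, Y, m2).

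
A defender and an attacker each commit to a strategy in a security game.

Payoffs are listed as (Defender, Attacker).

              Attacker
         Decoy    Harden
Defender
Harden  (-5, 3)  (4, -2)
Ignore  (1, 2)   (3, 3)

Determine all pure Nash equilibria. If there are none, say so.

Defender against Decoy: payoffs -5, 1 → best response Ignore.
Defender against Harden: payoffs 4, 3 → best response Harden.
Attacker against Harden: payoffs 3, -2 → best response Decoy.
Attacker against Ignore: payoffs 2, 3 → best response Harden.
No profile is a mutual best response for all players.

There is no pure-strategy Nash equilibrium.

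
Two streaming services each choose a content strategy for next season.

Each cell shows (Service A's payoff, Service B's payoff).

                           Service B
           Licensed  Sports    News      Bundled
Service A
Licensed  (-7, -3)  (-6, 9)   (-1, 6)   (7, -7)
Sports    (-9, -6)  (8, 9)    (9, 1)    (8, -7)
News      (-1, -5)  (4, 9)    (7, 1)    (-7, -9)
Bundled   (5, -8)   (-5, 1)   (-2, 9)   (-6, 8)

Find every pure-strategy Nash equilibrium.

(Sports, Sports)

(Licensed, Licensed): Service A can switch to News (-7 → -1). Not NE.
(Licensed, Sports): Service A can switch to Sports (-6 → 8). Not NE.
(Licensed, News): Service A can switch to Sports (-1 → 9). Not NE.
(Licensed, Bundled): Service A can switch to Sports (7 → 8). Not NE.
(Sports, Licensed): Service A can switch to Licensed (-9 → -7). Not NE.
(Sports, Sports): Service A gets 8, best alternative 4; Service B gets 9, best alternative 1. No profitable deviation — NE.
(Sports, News): Service B can switch to Sports (1 → 9). Not NE.
(Sports, Bundled): Service B can switch to Licensed (-7 → -6). Not NE.
(News, Licensed): Service A can switch to Bundled (-1 → 5). Not NE.
(The remaining 7 profiles each have a profitable deviation by the same check.)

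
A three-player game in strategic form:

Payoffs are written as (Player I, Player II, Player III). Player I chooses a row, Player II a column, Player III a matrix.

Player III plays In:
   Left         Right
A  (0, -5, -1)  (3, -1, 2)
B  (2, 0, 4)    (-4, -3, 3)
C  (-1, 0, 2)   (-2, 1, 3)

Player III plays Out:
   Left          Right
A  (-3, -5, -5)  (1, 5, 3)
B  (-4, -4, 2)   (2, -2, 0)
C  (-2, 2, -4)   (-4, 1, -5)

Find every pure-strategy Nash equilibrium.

Pure NE: (B, Left, In)

Player I against (Left, In): payoffs 0, 2, -1 → best response B.
Player I against (Left, Out): payoffs -3, -4, -2 → best response C.
Player I against (Right, In): payoffs 3, -4, -2 → best response A.
Player I against (Right, Out): payoffs 1, 2, -4 → best response B.
Player II against (A, In): payoffs -5, -1 → best response Right.
Player II against (A, Out): payoffs -5, 5 → best response Right.
Player II against (B, In): payoffs 0, -3 → best response Left.
Player II against (B, Out): payoffs -4, -2 → best response Right.
Player II against (C, In): payoffs 0, 1 → best response Right.
Player II against (C, Out): payoffs 2, 1 → best response Left.
Player III against (A, Left): payoffs -1, -5 → best response In.
Player III against (A, Right): payoffs 2, 3 → best response Out.
Player III against (B, Left): payoffs 4, 2 → best response In.
Player III against (B, Right): payoffs 3, 0 → best response In.
Player III against (C, Left): payoffs 2, -4 → best response In.
Player III against (C, Right): payoffs 3, -5 → best response In.
Mutual best responses: (B, Left, In).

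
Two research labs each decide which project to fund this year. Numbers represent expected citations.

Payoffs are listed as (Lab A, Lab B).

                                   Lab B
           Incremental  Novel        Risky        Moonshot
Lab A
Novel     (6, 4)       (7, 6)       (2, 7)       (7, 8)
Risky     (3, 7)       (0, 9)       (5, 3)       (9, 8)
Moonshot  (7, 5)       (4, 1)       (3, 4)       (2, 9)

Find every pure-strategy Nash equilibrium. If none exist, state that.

No pure-strategy Nash equilibrium.

For each strategy profile, look for a profitable unilateral deviation.
(Novel, Incremental): Lab A can switch to Moonshot (6 → 7). Not NE.
(Novel, Novel): Lab B can switch to Risky (6 → 7). Not NE.
(Novel, Risky): Lab A can switch to Risky (2 → 5). Not NE.
(Novel, Moonshot): Lab A can switch to Risky (7 → 9). Not NE.
(Risky, Incremental): Lab A can switch to Novel (3 → 6). Not NE.
(Risky, Novel): Lab A can switch to Novel (0 → 7). Not NE.
(The remaining 6 profiles each have a profitable deviation by the same check.)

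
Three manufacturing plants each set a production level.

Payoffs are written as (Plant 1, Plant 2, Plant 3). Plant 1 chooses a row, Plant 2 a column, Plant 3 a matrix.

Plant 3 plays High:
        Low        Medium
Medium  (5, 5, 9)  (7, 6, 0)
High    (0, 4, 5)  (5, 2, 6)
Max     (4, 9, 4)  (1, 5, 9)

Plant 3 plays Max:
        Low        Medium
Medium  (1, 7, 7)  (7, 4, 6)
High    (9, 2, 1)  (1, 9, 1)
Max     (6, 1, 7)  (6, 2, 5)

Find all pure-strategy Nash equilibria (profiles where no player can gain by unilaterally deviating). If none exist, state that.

none

For each player, find the best response to each opponent profile; mutual best responses are the pure NE.
Plant 1 against (Low, High): payoffs 5, 0, 4 → best response Medium.
Plant 1 against (Low, Max): payoffs 1, 9, 6 → best response High.
Plant 1 against (Medium, High): payoffs 7, 5, 1 → best response Medium.
Plant 1 against (Medium, Max): payoffs 7, 1, 6 → best response Medium.
Plant 2 against (Medium, High): payoffs 5, 6 → best response Medium.
Plant 2 against (Medium, Max): payoffs 7, 4 → best response Low.
Plant 2 against (High, High): payoffs 4, 2 → best response Low.
Plant 2 against (High, Max): payoffs 2, 9 → best response Medium.
Plant 2 against (Max, High): payoffs 9, 5 → best response Low.
Plant 2 against (Max, Max): payoffs 1, 2 → best response Medium.
Plant 3 against (Medium, Low): payoffs 9, 7 → best response High.
Plant 3 against (Medium, Medium): payoffs 0, 6 → best response Max.
Plant 3 against (High, Low): payoffs 5, 1 → best response High.
Plant 3 against (High, Medium): payoffs 6, 1 → best response High.
Plant 3 against (Max, Low): payoffs 4, 7 → best response Max.
Plant 3 against (Max, Medium): payoffs 9, 5 → best response High.
No profile is a mutual best response for all players.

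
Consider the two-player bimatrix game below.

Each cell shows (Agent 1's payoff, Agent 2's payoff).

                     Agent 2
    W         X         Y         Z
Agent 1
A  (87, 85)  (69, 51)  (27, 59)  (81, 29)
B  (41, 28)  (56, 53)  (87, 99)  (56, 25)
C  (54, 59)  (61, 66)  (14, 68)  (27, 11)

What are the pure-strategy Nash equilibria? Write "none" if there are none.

The pure Nash equilibria are (A, W) and (B, Y).

Agent 1 against W: payoffs 87, 41, 54 → best response A.
Agent 1 against X: payoffs 69, 56, 61 → best response A.
Agent 1 against Y: payoffs 27, 87, 14 → best response B.
Agent 1 against Z: payoffs 81, 56, 27 → best response A.
Agent 2 against A: payoffs 85, 51, 59, 29 → best response W.
Agent 2 against B: payoffs 28, 53, 99, 25 → best response Y.
Agent 2 against C: payoffs 59, 66, 68, 11 → best response Y.
Mutual best responses: (A, W); (B, Y).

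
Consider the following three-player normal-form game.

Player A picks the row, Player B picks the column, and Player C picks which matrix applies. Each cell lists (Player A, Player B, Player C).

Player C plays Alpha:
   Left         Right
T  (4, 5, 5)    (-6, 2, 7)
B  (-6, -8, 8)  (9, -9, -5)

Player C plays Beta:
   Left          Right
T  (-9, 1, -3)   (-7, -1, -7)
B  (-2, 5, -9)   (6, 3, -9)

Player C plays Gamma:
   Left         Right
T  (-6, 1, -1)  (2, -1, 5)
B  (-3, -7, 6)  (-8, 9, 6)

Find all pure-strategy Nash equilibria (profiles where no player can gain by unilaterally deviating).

(T, Left, Alpha)

Player A against (Left, Alpha): payoffs 4, -6 → best response T.
Player A against (Left, Beta): payoffs -9, -2 → best response B.
Player A against (Left, Gamma): payoffs -6, -3 → best response B.
Player A against (Right, Alpha): payoffs -6, 9 → best response B.
Player A against (Right, Beta): payoffs -7, 6 → best response B.
Player A against (Right, Gamma): payoffs 2, -8 → best response T.
Player B against (T, Alpha): payoffs 5, 2 → best response Left.
Player B against (T, Beta): payoffs 1, -1 → best response Left.
Player B against (T, Gamma): payoffs 1, -1 → best response Left.
Player B against (B, Alpha): payoffs -8, -9 → best response Left.
Player B against (B, Beta): payoffs 5, 3 → best response Left.
Player B against (B, Gamma): payoffs -7, 9 → best response Right.
Player C against (T, Left): payoffs 5, -3, -1 → best response Alpha.
Player C against (T, Right): payoffs 7, -7, 5 → best response Alpha.
Player C against (B, Left): payoffs 8, -9, 6 → best response Alpha.
Player C against (B, Right): payoffs -5, -9, 6 → best response Gamma.
Mutual best responses: (T, Left, Alpha).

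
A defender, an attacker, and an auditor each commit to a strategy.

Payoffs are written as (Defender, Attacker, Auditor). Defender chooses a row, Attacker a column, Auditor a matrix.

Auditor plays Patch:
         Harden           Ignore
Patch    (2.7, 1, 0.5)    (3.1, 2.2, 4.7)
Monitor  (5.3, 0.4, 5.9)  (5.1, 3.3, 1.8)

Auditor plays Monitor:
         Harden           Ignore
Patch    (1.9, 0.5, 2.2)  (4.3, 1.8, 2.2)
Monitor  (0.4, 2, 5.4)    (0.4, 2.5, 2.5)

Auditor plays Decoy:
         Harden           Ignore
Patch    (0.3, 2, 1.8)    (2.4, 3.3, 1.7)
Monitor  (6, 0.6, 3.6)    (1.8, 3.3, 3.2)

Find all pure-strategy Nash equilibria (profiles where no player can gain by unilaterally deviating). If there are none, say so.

none

For each strategy profile, look for a profitable unilateral deviation.
(Patch, Harden, Patch): Defender can switch to Monitor (2.7 → 5.3). Not NE.
(Patch, Harden, Monitor): Attacker can switch to Ignore (0.5 → 1.8). Not NE.
(Patch, Harden, Decoy): Defender can switch to Monitor (0.3 → 6). Not NE.
(Patch, Ignore, Patch): Defender can switch to Monitor (3.1 → 5.1). Not NE.
(Patch, Ignore, Monitor): Auditor can switch to Patch (2.2 → 4.7). Not NE.
(Patch, Ignore, Decoy): Auditor can switch to Patch (1.7 → 4.7). Not NE.
(The remaining 6 profiles each have a profitable deviation by the same check.)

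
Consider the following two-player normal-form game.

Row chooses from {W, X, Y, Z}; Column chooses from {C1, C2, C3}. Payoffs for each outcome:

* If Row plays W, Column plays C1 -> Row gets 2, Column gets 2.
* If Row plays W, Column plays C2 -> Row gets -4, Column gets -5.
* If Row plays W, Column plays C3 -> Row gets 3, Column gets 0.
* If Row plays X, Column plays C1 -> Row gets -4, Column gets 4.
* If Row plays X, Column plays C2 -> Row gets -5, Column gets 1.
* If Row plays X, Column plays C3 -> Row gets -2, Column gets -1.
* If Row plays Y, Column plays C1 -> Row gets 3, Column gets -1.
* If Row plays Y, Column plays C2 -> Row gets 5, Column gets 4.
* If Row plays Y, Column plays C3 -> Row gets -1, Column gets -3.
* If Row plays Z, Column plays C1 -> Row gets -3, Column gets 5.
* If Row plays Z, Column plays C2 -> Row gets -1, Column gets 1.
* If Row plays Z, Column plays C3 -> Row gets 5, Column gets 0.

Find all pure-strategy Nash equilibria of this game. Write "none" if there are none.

(W, C1): Row can switch to Y (2 → 3). Not NE.
(W, C2): Row can switch to Y (-4 → 5). Not NE.
(W, C3): Row can switch to Z (3 → 5). Not NE.
(X, C1): Row can switch to W (-4 → 2). Not NE.
(X, C2): Row can switch to W (-5 → -4). Not NE.
(X, C3): Row can switch to W (-2 → 3). Not NE.
(Y, C1): Column can switch to C2 (-1 → 4). Not NE.
(Y, C2): Row gets 5, best alternative -1; Column gets 4, best alternative -1. No profitable deviation — NE.
(Y, C3): Row can switch to W (-1 → 3). Not NE.
(The remaining 3 profiles each have a profitable deviation by the same check.)

(Y, C2)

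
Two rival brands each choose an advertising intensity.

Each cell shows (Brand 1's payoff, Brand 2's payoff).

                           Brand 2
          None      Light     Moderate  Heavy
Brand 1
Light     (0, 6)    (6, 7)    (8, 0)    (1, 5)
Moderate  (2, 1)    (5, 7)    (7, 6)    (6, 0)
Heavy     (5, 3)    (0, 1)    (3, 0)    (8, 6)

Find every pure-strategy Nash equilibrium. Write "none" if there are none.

Pure-strategy Nash equilibria: (Light, Light); (Heavy, Heavy)

Brand 1 against None: payoffs 0, 2, 5 → best response Heavy.
Brand 1 against Light: payoffs 6, 5, 0 → best response Light.
Brand 1 against Moderate: payoffs 8, 7, 3 → best response Light.
Brand 1 against Heavy: payoffs 1, 6, 8 → best response Heavy.
Brand 2 against Light: payoffs 6, 7, 0, 5 → best response Light.
Brand 2 against Moderate: payoffs 1, 7, 6, 0 → best response Light.
Brand 2 against Heavy: payoffs 3, 1, 0, 6 → best response Heavy.
Mutual best responses: (Light, Light); (Heavy, Heavy).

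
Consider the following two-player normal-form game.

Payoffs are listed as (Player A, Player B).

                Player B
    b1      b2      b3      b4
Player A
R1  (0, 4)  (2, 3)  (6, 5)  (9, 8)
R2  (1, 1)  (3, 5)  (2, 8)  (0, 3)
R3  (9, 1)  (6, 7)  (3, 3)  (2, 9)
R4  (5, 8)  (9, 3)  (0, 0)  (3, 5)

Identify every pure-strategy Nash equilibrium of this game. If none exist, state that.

The unique pure-strategy Nash equilibrium is (R1, b4).

(R1, b1): Player A can switch to R2 (0 → 1). Not NE.
(R1, b2): Player A can switch to R2 (2 → 3). Not NE.
(R1, b3): Player B can switch to b4 (5 → 8). Not NE.
(R1, b4): Player A gets 9, best alternative 3; Player B gets 8, best alternative 5. No profitable deviation — NE.
(R2, b1): Player A can switch to R3 (1 → 9). Not NE.
(R2, b2): Player A can switch to R3 (3 → 6). Not NE.
(R2, b3): Player A can switch to R1 (2 → 6). Not NE.
(R2, b4): Player A can switch to R1 (0 → 9). Not NE.
(R3, b1): Player B can switch to b2 (1 → 7). Not NE.
(R3, b2): Player A can switch to R4 (6 → 9). Not NE.
(R3, b3): Player A can switch to R1 (3 → 6). Not NE.
(R3, b4): Player A can switch to R1 (2 → 9). Not NE.
(R4, b1): Player A can switch to R3 (5 → 9). Not NE.
(The remaining 3 profiles each have a profitable deviation by the same check.)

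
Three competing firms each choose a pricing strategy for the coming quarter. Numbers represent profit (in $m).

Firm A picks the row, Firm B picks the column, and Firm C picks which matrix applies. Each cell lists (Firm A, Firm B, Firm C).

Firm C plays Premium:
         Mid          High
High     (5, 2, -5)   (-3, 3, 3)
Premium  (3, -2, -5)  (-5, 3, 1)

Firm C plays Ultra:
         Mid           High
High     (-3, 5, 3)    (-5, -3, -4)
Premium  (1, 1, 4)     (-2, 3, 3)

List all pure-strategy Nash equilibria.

(High, Mid, Premium): Firm B can switch to High (2 → 3). Not NE.
(High, Mid, Ultra): Firm A can switch to Premium (-3 → 1). Not NE.
(High, High, Premium): Firm A gets -3, best alternative -5; Firm B gets 3, best alternative 2; Firm C gets 3, best alternative -4. No profitable deviation — NE.
(High, High, Ultra): Firm A can switch to Premium (-5 → -2). Not NE.
(Premium, Mid, Premium): Firm A can switch to High (3 → 5). Not NE.
(Premium, Mid, Ultra): Firm B can switch to High (1 → 3). Not NE.
(Premium, High, Premium): Firm A can switch to High (-5 → -3). Not NE.
(Premium, High, Ultra): Firm A gets -2, best alternative -5; Firm B gets 3, best alternative 1; Firm C gets 3, best alternative 1. No profitable deviation — NE.

Pure-strategy Nash equilibria: (High, High, Premium) and (Premium, High, Ultra)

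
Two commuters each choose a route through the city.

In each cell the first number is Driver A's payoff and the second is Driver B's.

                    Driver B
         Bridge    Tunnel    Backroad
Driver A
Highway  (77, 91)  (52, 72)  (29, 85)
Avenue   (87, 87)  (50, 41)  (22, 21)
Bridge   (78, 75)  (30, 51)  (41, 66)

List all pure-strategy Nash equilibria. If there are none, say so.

Driver A against Bridge: payoffs 77, 87, 78 → best response Avenue.
Driver A against Tunnel: payoffs 52, 50, 30 → best response Highway.
Driver A against Backroad: payoffs 29, 22, 41 → best response Bridge.
Driver B against Highway: payoffs 91, 72, 85 → best response Bridge.
Driver B against Avenue: payoffs 87, 41, 21 → best response Bridge.
Driver B against Bridge: payoffs 75, 51, 66 → best response Bridge.
Mutual best responses: (Avenue, Bridge).

(Avenue, Bridge)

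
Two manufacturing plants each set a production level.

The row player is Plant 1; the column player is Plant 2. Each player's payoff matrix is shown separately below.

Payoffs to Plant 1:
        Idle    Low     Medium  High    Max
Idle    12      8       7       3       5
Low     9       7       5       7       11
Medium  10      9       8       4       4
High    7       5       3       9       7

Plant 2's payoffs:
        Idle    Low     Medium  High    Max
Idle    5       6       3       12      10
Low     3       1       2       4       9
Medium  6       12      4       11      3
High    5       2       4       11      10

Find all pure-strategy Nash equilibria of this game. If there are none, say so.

Pure-strategy Nash equilibria: (Low, Max); (Medium, Low); (High, High)

(Idle, Idle): Plant 2 can switch to Low (5 → 6). Not NE.
(Idle, Low): Plant 1 can switch to Medium (8 → 9). Not NE.
(Idle, Medium): Plant 1 can switch to Medium (7 → 8). Not NE.
(Idle, High): Plant 1 can switch to Low (3 → 7). Not NE.
(Idle, Max): Plant 1 can switch to Low (5 → 11). Not NE.
(Low, Idle): Plant 1 can switch to Idle (9 → 12). Not NE.
(Low, Max): Plant 1 gets 11, best alternative 7; Plant 2 gets 9, best alternative 4. No profitable deviation — NE.
(Medium, Low): Plant 1 gets 9, best alternative 8; Plant 2 gets 12, best alternative 11. No profitable deviation — NE.
(High, High): Plant 1 gets 9, best alternative 7; Plant 2 gets 11, best alternative 10. No profitable deviation — NE.
(The remaining 11 profiles each have a profitable deviation by the same check.)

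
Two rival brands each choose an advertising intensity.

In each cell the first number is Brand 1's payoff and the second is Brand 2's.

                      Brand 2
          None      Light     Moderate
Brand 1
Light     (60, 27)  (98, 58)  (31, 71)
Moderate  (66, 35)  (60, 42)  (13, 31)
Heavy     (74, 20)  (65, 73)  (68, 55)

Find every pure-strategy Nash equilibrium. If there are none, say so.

No pure-strategy Nash equilibrium.

Mark each player's best response to every combination of opponents' strategies; a profile where every player is best-responding is a pure Nash equilibrium.
Brand 1 against None: payoffs 60, 66, 74 → best response Heavy.
Brand 1 against Light: payoffs 98, 60, 65 → best response Light.
Brand 1 against Moderate: payoffs 31, 13, 68 → best response Heavy.
Brand 2 against Light: payoffs 27, 58, 71 → best response Moderate.
Brand 2 against Moderate: payoffs 35, 42, 31 → best response Light.
Brand 2 against Heavy: payoffs 20, 73, 55 → best response Light.
No profile is a mutual best response for all players.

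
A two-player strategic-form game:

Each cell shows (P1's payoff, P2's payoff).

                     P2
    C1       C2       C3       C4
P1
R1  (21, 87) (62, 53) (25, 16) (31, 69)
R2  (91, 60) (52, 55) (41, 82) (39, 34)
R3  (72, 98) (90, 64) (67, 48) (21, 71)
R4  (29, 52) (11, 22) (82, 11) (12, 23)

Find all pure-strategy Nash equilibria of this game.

none

Check each profile: it is a Nash equilibrium iff no player can strictly gain by switching unilaterally.
(R1, C1): P1 can switch to R2 (21 → 91). Not NE.
(R1, C2): P1 can switch to R3 (62 → 90). Not NE.
(R1, C3): P1 can switch to R2 (25 → 41). Not NE.
(R1, C4): P1 can switch to R2 (31 → 39). Not NE.
(R2, C1): P2 can switch to C3 (60 → 82). Not NE.
(R2, C2): P1 can switch to R1 (52 → 62). Not NE.
(R2, C3): P1 can switch to R3 (41 → 67). Not NE.
(R2, C4): P2 can switch to C1 (34 → 60). Not NE.
(R3, C1): P1 can switch to R2 (72 → 91). Not NE.
(R3, C2): P2 can switch to C1 (64 → 98). Not NE.
(R3, C3): P1 can switch to R4 (67 → 82). Not NE.
(R3, C4): P1 can switch to R1 (21 → 31). Not NE.
(The remaining 4 profiles each have a profitable deviation by the same check.)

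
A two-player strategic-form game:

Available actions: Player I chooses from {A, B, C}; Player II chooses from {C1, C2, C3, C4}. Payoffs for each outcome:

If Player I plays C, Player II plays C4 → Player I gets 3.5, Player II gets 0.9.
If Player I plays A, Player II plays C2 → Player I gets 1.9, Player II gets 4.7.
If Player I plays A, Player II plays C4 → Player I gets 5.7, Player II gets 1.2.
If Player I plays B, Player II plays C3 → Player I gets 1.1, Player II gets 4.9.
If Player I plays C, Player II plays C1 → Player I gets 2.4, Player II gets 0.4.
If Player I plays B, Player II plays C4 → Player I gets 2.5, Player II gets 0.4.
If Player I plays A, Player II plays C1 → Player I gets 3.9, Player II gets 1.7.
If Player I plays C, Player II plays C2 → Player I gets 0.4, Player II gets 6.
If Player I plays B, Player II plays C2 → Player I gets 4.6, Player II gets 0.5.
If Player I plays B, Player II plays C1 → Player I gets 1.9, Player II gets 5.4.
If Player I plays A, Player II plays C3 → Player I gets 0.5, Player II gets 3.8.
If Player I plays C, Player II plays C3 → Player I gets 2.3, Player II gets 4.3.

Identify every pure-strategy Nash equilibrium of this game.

(A, C1): Player II can switch to C2 (1.7 → 4.7). Not NE.
(A, C2): Player I can switch to B (1.9 → 4.6). Not NE.
(A, C3): Player I can switch to B (0.5 → 1.1). Not NE.
(A, C4): Player II can switch to C1 (1.2 → 1.7). Not NE.
(B, C1): Player I can switch to A (1.9 → 3.9). Not NE.
(B, C2): Player II can switch to C1 (0.5 → 5.4). Not NE.
(B, C3): Player I can switch to C (1.1 → 2.3). Not NE.
(B, C4): Player I can switch to A (2.5 → 5.7). Not NE.
(C, C1): Player I can switch to A (2.4 → 3.9). Not NE.
(C, C2): Player I can switch to A (0.4 → 1.9). Not NE.
(The remaining 2 profiles each have a profitable deviation by the same check.)

No pure-strategy Nash equilibrium.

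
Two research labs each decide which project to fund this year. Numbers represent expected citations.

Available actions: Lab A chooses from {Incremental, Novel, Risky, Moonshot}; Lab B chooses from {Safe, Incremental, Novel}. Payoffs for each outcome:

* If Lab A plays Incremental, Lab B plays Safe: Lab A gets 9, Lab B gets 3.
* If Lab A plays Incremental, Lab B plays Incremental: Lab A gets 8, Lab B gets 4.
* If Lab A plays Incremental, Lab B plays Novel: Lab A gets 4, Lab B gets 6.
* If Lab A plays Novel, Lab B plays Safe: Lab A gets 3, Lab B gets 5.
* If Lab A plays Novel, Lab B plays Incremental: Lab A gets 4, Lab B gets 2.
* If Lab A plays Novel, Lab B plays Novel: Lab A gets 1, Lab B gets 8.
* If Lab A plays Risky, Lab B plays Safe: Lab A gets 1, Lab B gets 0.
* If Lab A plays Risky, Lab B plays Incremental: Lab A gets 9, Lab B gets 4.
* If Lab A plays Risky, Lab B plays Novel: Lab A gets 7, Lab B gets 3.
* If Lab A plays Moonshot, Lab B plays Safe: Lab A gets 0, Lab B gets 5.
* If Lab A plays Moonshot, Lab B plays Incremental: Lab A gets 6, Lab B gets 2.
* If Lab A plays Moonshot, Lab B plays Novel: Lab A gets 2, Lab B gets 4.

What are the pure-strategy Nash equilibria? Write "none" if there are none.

Lab A against Safe: payoffs 9, 3, 1, 0 → best response Incremental.
Lab A against Incremental: payoffs 8, 4, 9, 6 → best response Risky.
Lab A against Novel: payoffs 4, 1, 7, 2 → best response Risky.
Lab B against Incremental: payoffs 3, 4, 6 → best response Novel.
Lab B against Novel: payoffs 5, 2, 8 → best response Novel.
Lab B against Risky: payoffs 0, 4, 3 → best response Incremental.
Lab B against Moonshot: payoffs 5, 2, 4 → best response Safe.
Mutual best responses: (Risky, Incremental).

The unique pure-strategy Nash equilibrium is (Risky, Incremental).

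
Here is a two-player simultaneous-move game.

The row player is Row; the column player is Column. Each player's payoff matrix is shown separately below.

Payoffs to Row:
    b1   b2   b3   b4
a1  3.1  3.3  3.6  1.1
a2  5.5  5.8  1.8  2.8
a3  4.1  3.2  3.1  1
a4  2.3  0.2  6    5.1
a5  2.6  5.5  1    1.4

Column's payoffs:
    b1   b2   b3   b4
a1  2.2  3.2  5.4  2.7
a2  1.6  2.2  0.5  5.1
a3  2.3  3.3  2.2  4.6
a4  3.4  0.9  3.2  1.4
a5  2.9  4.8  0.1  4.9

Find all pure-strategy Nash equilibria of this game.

There is no pure-strategy Nash equilibrium.

Row against b1: payoffs 3.1, 5.5, 4.1, 2.3, 2.6 → best response a2.
Row against b2: payoffs 3.3, 5.8, 3.2, 0.2, 5.5 → best response a2.
Row against b3: payoffs 3.6, 1.8, 3.1, 6, 1 → best response a4.
Row against b4: payoffs 1.1, 2.8, 1, 5.1, 1.4 → best response a4.
Column against a1: payoffs 2.2, 3.2, 5.4, 2.7 → best response b3.
Column against a2: payoffs 1.6, 2.2, 0.5, 5.1 → best response b4.
Column against a3: payoffs 2.3, 3.3, 2.2, 4.6 → best response b4.
Column against a4: payoffs 3.4, 0.9, 3.2, 1.4 → best response b1.
Column against a5: payoffs 2.9, 4.8, 0.1, 4.9 → best response b4.
No profile is a mutual best response for all players.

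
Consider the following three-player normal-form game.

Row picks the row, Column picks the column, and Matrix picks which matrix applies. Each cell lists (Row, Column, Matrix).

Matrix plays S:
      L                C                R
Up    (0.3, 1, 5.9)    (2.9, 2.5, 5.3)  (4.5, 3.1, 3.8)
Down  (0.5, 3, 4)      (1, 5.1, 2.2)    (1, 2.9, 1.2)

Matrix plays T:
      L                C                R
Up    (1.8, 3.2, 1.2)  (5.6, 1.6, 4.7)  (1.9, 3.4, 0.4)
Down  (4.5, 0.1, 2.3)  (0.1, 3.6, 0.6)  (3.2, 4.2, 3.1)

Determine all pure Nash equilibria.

(Up, R, S), (Down, R, T)

Row against (L, S): payoffs 0.3, 0.5 → best response Down.
Row against (L, T): payoffs 1.8, 4.5 → best response Down.
Row against (C, S): payoffs 2.9, 1 → best response Up.
Row against (C, T): payoffs 5.6, 0.1 → best response Up.
Row against (R, S): payoffs 4.5, 1 → best response Up.
Row against (R, T): payoffs 1.9, 3.2 → best response Down.
Column against (Up, S): payoffs 1, 2.5, 3.1 → best response R.
Column against (Up, T): payoffs 3.2, 1.6, 3.4 → best response R.
Column against (Down, S): payoffs 3, 5.1, 2.9 → best response C.
Column against (Down, T): payoffs 0.1, 3.6, 4.2 → best response R.
Matrix against (Up, L): payoffs 5.9, 1.2 → best response S.
Matrix against (Up, C): payoffs 5.3, 4.7 → best response S.
Matrix against (Up, R): payoffs 3.8, 0.4 → best response S.
Matrix against (Down, L): payoffs 4, 2.3 → best response S.
Matrix against (Down, C): payoffs 2.2, 0.6 → best response S.
Matrix against (Down, R): payoffs 1.2, 3.1 → best response T.
Mutual best responses: (Up, R, S); (Down, R, T).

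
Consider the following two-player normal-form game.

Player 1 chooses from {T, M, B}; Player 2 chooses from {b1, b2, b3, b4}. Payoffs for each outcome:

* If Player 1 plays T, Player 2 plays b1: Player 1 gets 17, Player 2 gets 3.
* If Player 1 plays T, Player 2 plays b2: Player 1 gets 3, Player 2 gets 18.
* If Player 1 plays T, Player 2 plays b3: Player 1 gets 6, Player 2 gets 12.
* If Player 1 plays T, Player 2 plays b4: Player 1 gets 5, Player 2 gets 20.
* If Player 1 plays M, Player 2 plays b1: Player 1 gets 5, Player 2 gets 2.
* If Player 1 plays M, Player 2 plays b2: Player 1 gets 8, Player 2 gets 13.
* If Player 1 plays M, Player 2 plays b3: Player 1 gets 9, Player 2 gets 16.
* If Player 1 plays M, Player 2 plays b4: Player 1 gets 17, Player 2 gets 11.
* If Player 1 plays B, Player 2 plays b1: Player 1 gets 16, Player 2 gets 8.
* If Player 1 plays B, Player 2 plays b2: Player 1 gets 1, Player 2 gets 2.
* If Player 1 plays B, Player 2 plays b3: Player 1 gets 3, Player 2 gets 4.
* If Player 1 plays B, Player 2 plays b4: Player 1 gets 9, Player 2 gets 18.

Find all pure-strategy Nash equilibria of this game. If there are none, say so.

Player 1 against b1: payoffs 17, 5, 16 → best response T.
Player 1 against b2: payoffs 3, 8, 1 → best response M.
Player 1 against b3: payoffs 6, 9, 3 → best response M.
Player 1 against b4: payoffs 5, 17, 9 → best response M.
Player 2 against T: payoffs 3, 18, 12, 20 → best response b4.
Player 2 against M: payoffs 2, 13, 16, 11 → best response b3.
Player 2 against B: payoffs 8, 2, 4, 18 → best response b4.
Mutual best responses: (M, b3).

The unique pure-strategy Nash equilibrium is (M, b3).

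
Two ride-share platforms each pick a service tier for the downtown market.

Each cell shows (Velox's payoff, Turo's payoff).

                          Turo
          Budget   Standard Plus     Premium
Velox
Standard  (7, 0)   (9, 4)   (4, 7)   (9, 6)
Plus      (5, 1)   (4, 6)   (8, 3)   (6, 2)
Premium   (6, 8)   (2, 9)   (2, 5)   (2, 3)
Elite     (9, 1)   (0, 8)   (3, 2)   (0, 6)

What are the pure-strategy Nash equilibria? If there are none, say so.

Velox against Budget: payoffs 7, 5, 6, 9 → best response Elite.
Velox against Standard: payoffs 9, 4, 2, 0 → best response Standard.
Velox against Plus: payoffs 4, 8, 2, 3 → best response Plus.
Velox against Premium: payoffs 9, 6, 2, 0 → best response Standard.
Turo against Standard: payoffs 0, 4, 7, 6 → best response Plus.
Turo against Plus: payoffs 1, 6, 3, 2 → best response Standard.
Turo against Premium: payoffs 8, 9, 5, 3 → best response Standard.
Turo against Elite: payoffs 1, 8, 2, 6 → best response Standard.
No profile is a mutual best response for all players.

none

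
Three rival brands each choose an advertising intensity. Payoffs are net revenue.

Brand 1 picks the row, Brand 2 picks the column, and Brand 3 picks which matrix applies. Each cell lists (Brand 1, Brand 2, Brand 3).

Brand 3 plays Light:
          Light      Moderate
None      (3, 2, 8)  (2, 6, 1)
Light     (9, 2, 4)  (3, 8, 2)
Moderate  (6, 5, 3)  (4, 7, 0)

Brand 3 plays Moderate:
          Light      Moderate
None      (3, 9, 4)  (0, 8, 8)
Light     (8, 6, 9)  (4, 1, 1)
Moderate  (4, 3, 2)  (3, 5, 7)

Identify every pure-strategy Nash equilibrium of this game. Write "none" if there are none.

The unique pure-strategy Nash equilibrium is (Light, Light, Moderate).

Brand 1 against (Light, Light): payoffs 3, 9, 6 → best response Light.
Brand 1 against (Light, Moderate): payoffs 3, 8, 4 → best response Light.
Brand 1 against (Moderate, Light): payoffs 2, 3, 4 → best response Moderate.
Brand 1 against (Moderate, Moderate): payoffs 0, 4, 3 → best response Light.
Brand 2 against (None, Light): payoffs 2, 6 → best response Moderate.
Brand 2 against (None, Moderate): payoffs 9, 8 → best response Light.
Brand 2 against (Light, Light): payoffs 2, 8 → best response Moderate.
Brand 2 against (Light, Moderate): payoffs 6, 1 → best response Light.
Brand 2 against (Moderate, Light): payoffs 5, 7 → best response Moderate.
Brand 2 against (Moderate, Moderate): payoffs 3, 5 → best response Moderate.
Brand 3 against (None, Light): payoffs 8, 4 → best response Light.
Brand 3 against (None, Moderate): payoffs 1, 8 → best response Moderate.
Brand 3 against (Light, Light): payoffs 4, 9 → best response Moderate.
Brand 3 against (Light, Moderate): payoffs 2, 1 → best response Light.
Brand 3 against (Moderate, Light): payoffs 3, 2 → best response Light.
Brand 3 against (Moderate, Moderate): payoffs 0, 7 → best response Moderate.
Mutual best responses: (Light, Light, Moderate).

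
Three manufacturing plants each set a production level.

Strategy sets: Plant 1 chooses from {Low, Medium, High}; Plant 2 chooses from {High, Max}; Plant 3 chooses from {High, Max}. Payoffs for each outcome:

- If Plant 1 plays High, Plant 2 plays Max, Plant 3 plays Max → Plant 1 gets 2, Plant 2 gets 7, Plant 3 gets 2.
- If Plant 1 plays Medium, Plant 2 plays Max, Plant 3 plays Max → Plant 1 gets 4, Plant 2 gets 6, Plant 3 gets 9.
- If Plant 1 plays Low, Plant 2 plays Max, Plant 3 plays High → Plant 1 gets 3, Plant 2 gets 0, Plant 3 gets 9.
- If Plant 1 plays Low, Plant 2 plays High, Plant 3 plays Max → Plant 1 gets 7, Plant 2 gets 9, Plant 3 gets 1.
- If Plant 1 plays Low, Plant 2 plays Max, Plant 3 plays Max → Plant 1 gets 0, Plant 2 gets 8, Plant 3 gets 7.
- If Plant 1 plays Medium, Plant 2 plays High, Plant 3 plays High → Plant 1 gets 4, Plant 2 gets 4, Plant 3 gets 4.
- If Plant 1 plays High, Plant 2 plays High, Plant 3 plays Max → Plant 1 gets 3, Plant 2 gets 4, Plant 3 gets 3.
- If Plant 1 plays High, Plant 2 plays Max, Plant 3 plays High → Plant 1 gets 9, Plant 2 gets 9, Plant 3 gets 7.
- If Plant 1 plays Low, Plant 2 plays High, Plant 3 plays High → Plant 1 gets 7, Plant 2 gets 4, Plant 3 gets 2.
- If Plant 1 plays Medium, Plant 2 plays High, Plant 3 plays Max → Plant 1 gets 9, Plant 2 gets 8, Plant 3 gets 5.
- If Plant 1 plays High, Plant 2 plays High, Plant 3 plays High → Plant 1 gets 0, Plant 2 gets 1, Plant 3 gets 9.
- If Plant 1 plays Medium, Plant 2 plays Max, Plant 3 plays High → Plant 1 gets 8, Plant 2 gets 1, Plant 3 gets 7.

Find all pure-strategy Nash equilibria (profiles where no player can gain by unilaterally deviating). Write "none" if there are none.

The pure Nash equilibria are (Low, High, High); (Medium, High, Max); (High, Max, High).

For each strategy profile, look for a profitable unilateral deviation.
(Low, High, High): Plant 1 gets 7, best alternative 4; Plant 2 gets 4, best alternative 0; Plant 3 gets 2, best alternative 1. No profitable deviation — NE.
(Low, High, Max): Plant 1 can switch to Medium (7 → 9). Not NE.
(Low, Max, High): Plant 1 can switch to Medium (3 → 8). Not NE.
(Low, Max, Max): Plant 1 can switch to Medium (0 → 4). Not NE.
(Medium, High, High): Plant 1 can switch to Low (4 → 7). Not NE.
(Medium, High, Max): Plant 1 gets 9, best alternative 7; Plant 2 gets 8, best alternative 6; Plant 3 gets 5, best alternative 4. No profitable deviation — NE.
(Medium, Max, High): Plant 1 can switch to High (8 → 9). Not NE.
(Medium, Max, Max): Plant 2 can switch to High (6 → 8). Not NE.
(High, Max, High): Plant 1 gets 9, best alternative 8; Plant 2 gets 9, best alternative 1; Plant 3 gets 7, best alternative 2. No profitable deviation — NE.
(The remaining 3 profiles each have a profitable deviation by the same check.)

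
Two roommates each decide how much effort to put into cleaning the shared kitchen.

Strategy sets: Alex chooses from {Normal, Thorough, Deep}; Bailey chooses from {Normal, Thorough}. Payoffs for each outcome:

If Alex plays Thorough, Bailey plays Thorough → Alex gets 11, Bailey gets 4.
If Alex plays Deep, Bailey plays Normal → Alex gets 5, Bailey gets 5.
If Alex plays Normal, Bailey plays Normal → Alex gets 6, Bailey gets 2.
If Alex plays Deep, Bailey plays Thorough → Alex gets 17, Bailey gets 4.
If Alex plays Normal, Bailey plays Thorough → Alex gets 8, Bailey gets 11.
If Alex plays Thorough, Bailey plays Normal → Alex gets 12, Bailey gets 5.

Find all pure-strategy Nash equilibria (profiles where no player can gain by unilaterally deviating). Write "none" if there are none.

The unique pure-strategy Nash equilibrium is (Thorough, Normal).

For each strategy profile, look for a profitable unilateral deviation.
(Normal, Normal): Alex can switch to Thorough (6 → 12). Not NE.
(Normal, Thorough): Alex can switch to Thorough (8 → 11). Not NE.
(Thorough, Normal): Alex gets 12, best alternative 6; Bailey gets 5, best alternative 4. No profitable deviation — NE.
(Thorough, Thorough): Alex can switch to Deep (11 → 17). Not NE.
(Deep, Normal): Alex can switch to Normal (5 → 6). Not NE.
(Deep, Thorough): Bailey can switch to Normal (4 → 5). Not NE.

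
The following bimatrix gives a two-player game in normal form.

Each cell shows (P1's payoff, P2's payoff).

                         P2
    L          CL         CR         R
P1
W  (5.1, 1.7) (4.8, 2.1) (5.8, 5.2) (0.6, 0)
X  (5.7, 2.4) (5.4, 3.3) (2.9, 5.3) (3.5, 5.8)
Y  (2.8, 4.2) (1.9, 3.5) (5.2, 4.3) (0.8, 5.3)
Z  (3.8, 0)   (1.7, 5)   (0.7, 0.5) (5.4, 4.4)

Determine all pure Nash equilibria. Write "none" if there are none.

The unique pure-strategy Nash equilibrium is (W, CR).

Check each profile: it is a Nash equilibrium iff no player can strictly gain by switching unilaterally.
(W, L): P1 can switch to X (5.1 → 5.7). Not NE.
(W, CL): P1 can switch to X (4.8 → 5.4). Not NE.
(W, CR): P1 gets 5.8, best alternative 5.2; P2 gets 5.2, best alternative 2.1. No profitable deviation — NE.
(W, R): P1 can switch to X (0.6 → 3.5). Not NE.
(X, L): P2 can switch to CL (2.4 → 3.3). Not NE.
(X, CL): P2 can switch to CR (3.3 → 5.3). Not NE.
(X, CR): P1 can switch to W (2.9 → 5.8). Not NE.
(X, R): P1 can switch to Z (3.5 → 5.4). Not NE.
(Y, L): P1 can switch to W (2.8 → 5.1). Not NE.
(Y, CL): P1 can switch to W (1.9 → 4.8). Not NE.
(Y, CR): P1 can switch to W (5.2 → 5.8). Not NE.
(Y, R): P1 can switch to X (0.8 → 3.5). Not NE.
(Z, L): P1 can switch to W (3.8 → 5.1). Not NE.
(The remaining 3 profiles each have a profitable deviation by the same check.)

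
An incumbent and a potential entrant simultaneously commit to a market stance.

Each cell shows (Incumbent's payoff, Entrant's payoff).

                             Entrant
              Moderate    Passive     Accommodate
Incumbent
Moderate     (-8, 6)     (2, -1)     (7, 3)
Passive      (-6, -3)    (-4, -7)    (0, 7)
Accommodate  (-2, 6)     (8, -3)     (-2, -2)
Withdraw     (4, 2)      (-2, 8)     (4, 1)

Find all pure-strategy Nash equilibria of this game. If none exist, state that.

There is no pure-strategy Nash equilibrium.

Incumbent against Moderate: payoffs -8, -6, -2, 4 → best response Withdraw.
Incumbent against Passive: payoffs 2, -4, 8, -2 → best response Accommodate.
Incumbent against Accommodate: payoffs 7, 0, -2, 4 → best response Moderate.
Entrant against Moderate: payoffs 6, -1, 3 → best response Moderate.
Entrant against Passive: payoffs -3, -7, 7 → best response Accommodate.
Entrant against Accommodate: payoffs 6, -3, -2 → best response Moderate.
Entrant against Withdraw: payoffs 2, 8, 1 → best response Passive.
No profile is a mutual best response for all players.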